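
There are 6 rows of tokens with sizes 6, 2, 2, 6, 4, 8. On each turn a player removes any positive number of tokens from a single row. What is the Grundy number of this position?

12

Nim-sum: 6 XOR 2 XOR 2 XOR 6 XOR 4 XOR 8 = 12.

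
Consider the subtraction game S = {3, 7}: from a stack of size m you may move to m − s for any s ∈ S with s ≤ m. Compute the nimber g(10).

0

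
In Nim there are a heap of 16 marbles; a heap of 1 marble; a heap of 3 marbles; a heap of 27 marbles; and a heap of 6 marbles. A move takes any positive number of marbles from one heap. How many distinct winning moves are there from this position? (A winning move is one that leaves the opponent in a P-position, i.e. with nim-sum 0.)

Bitwise XOR of the heap sizes:
  10000  (16)
  00001  (1)
  00011  (3)
  11011  (27)
  00110  (6)
  -----
  01111  (15)
The overall nim-sum is X = 15. A heap of size p has a winning move iff p XOR X < p (reduce it to p XOR X).
  16: 16 XOR 15 = 31 ≥ 16 — no move.
  1: 1 XOR 15 = 14 ≥ 1 — no move.
  3: 3 XOR 15 = 12 ≥ 3 — no move.
  27: 27 XOR 15 = 20 < 27 — winning move (to 20).
  6: 6 XOR 15 = 9 ≥ 6 — no move.
That gives 1 winning move.

1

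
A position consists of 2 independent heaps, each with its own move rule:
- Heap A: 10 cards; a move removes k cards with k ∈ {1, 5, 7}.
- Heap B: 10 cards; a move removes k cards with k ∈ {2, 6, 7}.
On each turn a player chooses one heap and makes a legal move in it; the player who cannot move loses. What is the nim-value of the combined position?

3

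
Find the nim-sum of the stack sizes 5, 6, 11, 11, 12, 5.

10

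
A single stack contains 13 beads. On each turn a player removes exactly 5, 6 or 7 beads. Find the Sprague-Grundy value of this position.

0

Compute g(0), g(1), … for moves {5, 6, 7}:
k:     0  1  2  3  4  5  6  7  8  9 10 11 12 13
g(k):  0  0  0  0  0  1  1  1  1  1  2  2  0  0
So g(13) = 0.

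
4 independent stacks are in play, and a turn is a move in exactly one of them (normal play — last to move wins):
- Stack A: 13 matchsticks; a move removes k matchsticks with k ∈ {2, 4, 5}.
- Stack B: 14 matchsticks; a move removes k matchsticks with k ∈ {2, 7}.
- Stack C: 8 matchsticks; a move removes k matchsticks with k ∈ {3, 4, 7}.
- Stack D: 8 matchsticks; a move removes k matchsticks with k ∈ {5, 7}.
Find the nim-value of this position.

Build the Grundy sequence for stack A with g(k) = mex{g(k−s) : s ∈ {2, 4, 5}, s ≤ k}:
k:     0  1  2  3  4  5  6  7  8  9 10 11 12 13
g(k):  0  0  1  1  2  2  3  0  0  1  1  2  2  3
So g(13) = 3.
Build the Grundy sequence for stack B with g(k) = mex{g(k−s) : s ∈ {2, 7}, s ≤ k}:
g(0) = mex{} = 0
g(1) = mex{} = 0
g(2) = mex{0} = 1
g(3) = mex{0} = 1
g(4) = mex{1} = 0
g(5) = mex{1} = 0
g(6) = mex{0} = 1
g(7) = mex{0} = 1
g(8) = mex{0,1} = 2
g(9) = mex{1} = 0
g(10) = mex{1,2} = 0
g(11) = mex{0} = 1
g(12) = mex{0} = 1
g(13) = mex{1} = 0
g(14) = mex{1} = 0
So g(14) = 0.
Grundy values for stack C (subtraction set {3, 4, 7}):
k:     0  1  2  3  4  5  6  7  8
g(k):  0  0  0  1  1  1  2  2  2
So g(8) = 2.
Build the Grundy sequence for stack D with g(k) = mex{g(k−s) : s ∈ {5, 7}, s ≤ k}:
g(0) = mex{} = 0
g(1) = mex{} = 0
g(2) = mex{} = 0
g(3) = mex{} = 0
g(4) = mex{} = 0
g(5) = mex{0} = 1
g(6) = mex{0} = 1
g(7) = mex{0} = 1
g(8) = mex{0} = 1
So g(8) = 1.
By the Sprague-Grundy theorem, the Grundy value of a sum of independent games is the XOR of the component values.
Combined value = 3 XOR 0 XOR 2 XOR 1 = 0.

0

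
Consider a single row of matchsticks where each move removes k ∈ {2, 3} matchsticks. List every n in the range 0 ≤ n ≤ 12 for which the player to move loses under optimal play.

Grundy values for subtraction set {2, 3}:
k:     0  1  2  3  4  5  6  7  8  9 10 11 12
g(k):  0  0  1  1  2  0  0  1  1  2  0  0  1
The P-positions (g = 0) in 0..12 are 0, 1, 5, 6, 10, 11.

0, 1, 5, 6, 10, 11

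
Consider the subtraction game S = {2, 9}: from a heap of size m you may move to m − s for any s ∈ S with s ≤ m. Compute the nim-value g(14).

Compute g(0), g(1), … for moves {2, 9}:
g(0) = mex{} = 0
g(1) = mex{} = 0
g(2) = mex{0} = 1
g(3) = mex{0} = 1
g(4) = mex{1} = 0
g(5) = mex{1} = 0
g(6) = mex{0} = 1
g(7) = mex{0} = 1
g(8) = mex{1} = 0
g(9) = mex{0,1} = 2
g(10) = mex{0} = 1
g(11) = mex{1,2} = 0
g(12) = mex{1} = 0
g(13) = mex{0} = 1
g(14) = mex{0} = 1
So g(14) = 1.

1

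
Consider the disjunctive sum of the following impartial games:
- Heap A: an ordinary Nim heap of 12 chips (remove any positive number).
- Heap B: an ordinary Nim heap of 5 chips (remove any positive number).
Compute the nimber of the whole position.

Heap A is a plain Nim heap of size 12, so its Grundy value is 12.
Heap B is a plain Nim heap of size 5, so its Grundy value is 5.
The value of a disjunctive sum is the nim-sum of the parts.
Combined value = 12 XOR 5 = 9.

9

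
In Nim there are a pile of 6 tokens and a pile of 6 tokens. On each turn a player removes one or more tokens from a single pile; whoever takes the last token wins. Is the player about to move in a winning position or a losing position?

Losing position

In binary:
  110  (6)
  110  (6)
  ---
  000  (0)
The nim-sum is 0, so this is a P-position: the player to move is in a losing position under optimal play.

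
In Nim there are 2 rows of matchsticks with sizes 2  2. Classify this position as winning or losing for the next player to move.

Nim-sum: 2 ⊕ 2 = 0.
The nim-sum is 0, so this is a P-position: the player to move is in a losing position under optimal play.

Losing position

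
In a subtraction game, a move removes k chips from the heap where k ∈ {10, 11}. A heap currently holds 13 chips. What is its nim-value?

Compute g(0), g(1), … for moves {10, 11}:
k:     0  1  2  3  4  5  6  7  8  9 10 11 12 13
g(k):  0  0  0  0  0  0  0  0  0  0  1  1  1  1
So g(13) = 1.

1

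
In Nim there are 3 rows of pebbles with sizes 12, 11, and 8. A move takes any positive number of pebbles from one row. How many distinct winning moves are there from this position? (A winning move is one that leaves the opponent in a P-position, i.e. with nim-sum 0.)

Write each in binary and XOR column by column:
  1100  (12)
  1011  (11)
  1000  (8)
  ----
  1111  (15)
The overall nim-sum is X = 15. A row of size p has a winning move iff p XOR X < p (reduce it to p XOR X).
  12: 12 XOR 15 = 3 < 12 — winning move (to 3).
  11: 11 XOR 15 = 4 < 11 — winning move (to 4).
  8: 8 XOR 15 = 7 < 8 — winning move (to 7).
That gives 3 winning moves.

3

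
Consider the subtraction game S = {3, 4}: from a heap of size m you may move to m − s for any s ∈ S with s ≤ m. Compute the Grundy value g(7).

0

Compute g(0), g(1), … for moves {3, 4}:
g(0) = mex{} = 0
g(1) = mex{} = 0
g(2) = mex{} = 0
g(3) = mex{0} = 1
g(4) = mex{0} = 1
g(5) = mex{0} = 1
g(6) = mex{0,1} = 2
g(7) = mex{1} = 0
So g(7) = 0.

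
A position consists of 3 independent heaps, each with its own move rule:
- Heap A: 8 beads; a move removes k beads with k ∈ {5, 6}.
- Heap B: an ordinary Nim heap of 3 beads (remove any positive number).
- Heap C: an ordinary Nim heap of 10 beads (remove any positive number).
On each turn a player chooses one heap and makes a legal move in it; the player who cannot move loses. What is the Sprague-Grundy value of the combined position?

8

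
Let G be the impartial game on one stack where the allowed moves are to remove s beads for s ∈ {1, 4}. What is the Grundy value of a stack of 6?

Compute g(0), g(1), … for moves {1, 4}:
k:     0  1  2  3  4  5  6
g(k):  0  1  0  1  2  0  1
So g(6) = 1.

1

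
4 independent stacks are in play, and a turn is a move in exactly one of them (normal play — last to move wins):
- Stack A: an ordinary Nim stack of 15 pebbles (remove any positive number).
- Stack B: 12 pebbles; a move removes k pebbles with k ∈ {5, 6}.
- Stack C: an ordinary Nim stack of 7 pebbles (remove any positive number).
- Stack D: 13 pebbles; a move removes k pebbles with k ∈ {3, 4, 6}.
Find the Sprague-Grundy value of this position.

Stack A is a plain Nim stack of size 15, so its Grundy value is 15.
Grundy values for stack B (subtraction set {5, 6}):
k:     0  1  2  3  4  5  6  7  8  9 10 11 12
g(k):  0  0  0  0  0  1  1  1  1  1  2  0  0
So g(12) = 0.
Stack C is a plain Nim stack of size 7, so its Grundy value is 7.
Grundy values for stack D (subtraction set {3, 4, 6}):
k:     0  1  2  3  4  5  6  7  8  9 10 11 12 13
g(k):  0  0  0  1  1  1  2  2  2  0  0  0  1  1
So g(13) = 1.
The value of a disjunctive sum is the nim-sum of the parts.
Combined value = 15 XOR 0 XOR 7 XOR 1 = 9.

9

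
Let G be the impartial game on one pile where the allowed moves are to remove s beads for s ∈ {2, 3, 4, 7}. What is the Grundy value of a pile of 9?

4

Build the Grundy sequence with g(k) = mex{g(k−s) : s ∈ {2, 3, 4, 7}, s ≤ k}:
k:     0  1  2  3  4  5  6  7  8  9
g(k):  0  0  1  1  2  2  0  3  1  4
So g(9) = 4.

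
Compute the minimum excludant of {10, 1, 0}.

2

The values 0, 1 are all present; 2 is the first non-negative integer missing from the set.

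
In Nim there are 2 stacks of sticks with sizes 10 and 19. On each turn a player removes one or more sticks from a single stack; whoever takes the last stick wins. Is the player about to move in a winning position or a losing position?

Bitwise XOR of the heap sizes:
  01010  (10)
  10011  (19)
  -----
  11001  (25)
The nim-sum is 25 ≠ 0, so this is an N-position: the player to move can win.

Winning position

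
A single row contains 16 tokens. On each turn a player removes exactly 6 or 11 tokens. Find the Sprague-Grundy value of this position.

Build the Grundy sequence with g(k) = mex{g(k−s) : s ∈ {6, 11}, s ≤ k}:
k:     0  1  2  3  4  5  6  7  8  9 10 11 12 13 14 15 16
g(k):  0  0  0  0  0  0  1  1  1  1  1  1  2  2  2  2  2
So g(16) = 2.

2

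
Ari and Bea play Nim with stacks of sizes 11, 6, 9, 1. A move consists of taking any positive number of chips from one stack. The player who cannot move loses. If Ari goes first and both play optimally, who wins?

Ari wins

Nim-sum: 11 ^ 6 ^ 9 ^ 1 = 5.
The nim-sum is 5 ≠ 0, so this is an N-position: the player to move can win; Ari has a winning move.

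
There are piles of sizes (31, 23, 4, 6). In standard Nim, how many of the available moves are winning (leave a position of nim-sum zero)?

1

Compute the nim-sum pairwise:
31 ^ 23 = 8
8 ^ 4 = 12
12 ^ 6 = 10
The overall nim-sum is X = 10. A pile of size p has a winning move iff p XOR X < p (reduce it to p XOR X).
  31: 31 XOR 10 = 21 < 31 — winning move (to 21).
  23: 23 XOR 10 = 29 ≥ 23 — no move.
  4: 4 XOR 10 = 14 ≥ 4 — no move.
  6: 6 XOR 10 = 12 ≥ 6 — no move.
That gives 1 winning move.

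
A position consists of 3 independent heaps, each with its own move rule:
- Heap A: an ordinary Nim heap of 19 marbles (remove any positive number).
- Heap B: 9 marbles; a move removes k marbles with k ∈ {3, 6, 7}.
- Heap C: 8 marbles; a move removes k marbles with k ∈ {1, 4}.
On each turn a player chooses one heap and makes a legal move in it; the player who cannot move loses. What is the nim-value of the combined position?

17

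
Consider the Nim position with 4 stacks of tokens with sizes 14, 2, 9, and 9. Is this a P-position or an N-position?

N-position

In binary:
  1110  (14)
  0010  (2)
  1001  (9)
  1001  (9)
  ----
  1100  (12)
The nim-sum is 12 ≠ 0, so this is an N-position: the player to move can win.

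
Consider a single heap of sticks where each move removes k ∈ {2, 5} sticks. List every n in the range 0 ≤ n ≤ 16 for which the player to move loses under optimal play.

0, 1, 4, 7, 8, 11, 14, 15

Build the Grundy sequence with g(k) = mex{g(k−s) : s ∈ {2, 5}, s ≤ k}:
k:     0  1  2  3  4  5  6  7  8  9 10 11 12 13 14 15 16
g(k):  0  0  1  1  0  2  1  0  0  1  1  0  2  1  0  0  1
The P-positions (g = 0) in 0..16 are 0, 1, 4, 7, 8, 11, 14, 15.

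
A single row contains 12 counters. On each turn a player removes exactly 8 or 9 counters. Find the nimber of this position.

1

Grundy values for subtraction set {8, 9}:
k:     0  1  2  3  4  5  6  7  8  9 10 11 12
g(k):  0  0  0  0  0  0  0  0  1  1  1  1  1
So g(12) = 1.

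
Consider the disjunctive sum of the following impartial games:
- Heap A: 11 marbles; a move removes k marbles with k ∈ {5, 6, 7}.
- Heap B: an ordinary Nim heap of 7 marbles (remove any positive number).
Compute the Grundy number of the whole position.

5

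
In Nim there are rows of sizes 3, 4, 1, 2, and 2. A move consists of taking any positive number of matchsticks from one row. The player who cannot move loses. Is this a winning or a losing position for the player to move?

Winning position

Compute the nim-sum pairwise:
3 ⊕ 4 = 7
7 ⊕ 1 = 6
6 ⊕ 2 = 4
4 ⊕ 2 = 6
The nim-sum is 6 ≠ 0, so this is an N-position: the player to move can win.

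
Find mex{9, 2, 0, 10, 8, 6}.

1

0 is in the set but 1 is not, so the mex is 1.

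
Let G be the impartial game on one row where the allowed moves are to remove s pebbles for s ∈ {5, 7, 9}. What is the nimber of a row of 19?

1

Compute g(0), g(1), … for moves {5, 7, 9}:
k:     0  1  2  3  4  5  6  7  8  9 10 11 12 13 14 15 16 17 18 19
g(k):  0  0  0  0  0  1  1  1  1  1  2  2  2  2  0  0  0  0  0  1
So g(19) = 1.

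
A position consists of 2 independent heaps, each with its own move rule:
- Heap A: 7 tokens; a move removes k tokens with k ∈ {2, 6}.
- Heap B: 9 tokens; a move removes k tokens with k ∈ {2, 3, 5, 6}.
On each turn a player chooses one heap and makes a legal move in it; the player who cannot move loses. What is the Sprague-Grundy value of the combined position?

Build the Grundy sequence for heap A with g(k) = mex{g(k−s) : s ∈ {2, 6}, s ≤ k}:
k:     0  1  2  3  4  5  6  7
g(k):  0  0  1  1  0  0  1  1
So g(7) = 1.
Build the Grundy sequence for heap B with g(k) = mex{g(k−s) : s ∈ {2, 3, 5, 6}, s ≤ k}:
g(0) = mex{} = 0
g(1) = mex{} = 0
g(2) = mex{0} = 1
g(3) = mex{0} = 1
g(4) = mex{0,1} = 2
g(5) = mex{0,1} = 2
g(6) = mex{0,1,2} = 3
g(7) = mex{0,1,2} = 3
g(8) = mex{1,2,3} = 0
g(9) = mex{1,2,3} = 0
So g(9) = 0.
By the Sprague-Grundy theorem, the Grundy value of a sum of independent games is the XOR of the component values.
Combined value = 1 ⊕ 0 = 1.

1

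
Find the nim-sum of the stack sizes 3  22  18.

7

Nim-sum: 3 XOR 22 XOR 18 = 7.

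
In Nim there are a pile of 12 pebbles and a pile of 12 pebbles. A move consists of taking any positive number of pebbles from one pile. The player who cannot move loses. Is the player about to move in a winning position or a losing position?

Losing position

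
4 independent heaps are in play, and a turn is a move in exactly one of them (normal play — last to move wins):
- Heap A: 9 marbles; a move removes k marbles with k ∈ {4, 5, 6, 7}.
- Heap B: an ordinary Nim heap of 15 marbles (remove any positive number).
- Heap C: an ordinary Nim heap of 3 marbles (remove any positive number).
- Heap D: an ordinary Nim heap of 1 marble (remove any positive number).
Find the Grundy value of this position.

For heap A, compute g(0), g(1), … with moves {4, 5, 6, 7}:
g(0) = mex{} = 0
g(1) = mex{} = 0
g(2) = mex{} = 0
g(3) = mex{} = 0
g(4) = mex{0} = 1
g(5) = mex{0} = 1
g(6) = mex{0} = 1
g(7) = mex{0} = 1
g(8) = mex{0,1} = 2
g(9) = mex{0,1} = 2
So g(9) = 2.
Heap B is a plain Nim heap of size 15, so its Grundy value is 15.
Heap C is a plain Nim heap of size 3, so its Grundy value is 3.
Heap D is a plain Nim heap of size 1, so its Grundy value is 1.
The value of a disjunctive sum is the nim-sum of the parts.
Combined value = 2 ⊕ 15 ⊕ 3 ⊕ 1 = 15.

15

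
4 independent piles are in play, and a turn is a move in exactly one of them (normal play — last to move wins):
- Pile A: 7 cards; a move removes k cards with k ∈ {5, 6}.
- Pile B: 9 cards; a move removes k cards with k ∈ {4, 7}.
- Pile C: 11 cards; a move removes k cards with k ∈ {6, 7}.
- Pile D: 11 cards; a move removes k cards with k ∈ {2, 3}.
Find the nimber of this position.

2

Build the Grundy sequence for pile A with g(k) = mex{g(k−s) : s ∈ {5, 6}, s ≤ k}:
k:     0  1  2  3  4  5  6  7
g(k):  0  0  0  0  0  1  1  1
So g(7) = 1.
For pile B, compute g(0), g(1), … with moves {4, 7}:
k:     0  1  2  3  4  5  6  7  8  9
g(k):  0  0  0  0  1  1  1  1  2  2
So g(9) = 2.
For pile C, compute g(0), g(1), … with moves {6, 7}:
k:     0  1  2  3  4  5  6  7  8  9 10 11
g(k):  0  0  0  0  0  0  1  1  1  1  1  1
So g(11) = 1.
For pile D, compute g(0), g(1), … with moves {2, 3}:
k:     0  1  2  3  4  5  6  7  8  9 10 11
g(k):  0  0  1  1  2  0  0  1  1  2  0  0
So g(11) = 0.
By the Sprague-Grundy theorem, the Grundy value of a sum of independent games is the XOR of the component values.
Combined value = 1 ⊕ 2 ⊕ 1 ⊕ 0 = 2.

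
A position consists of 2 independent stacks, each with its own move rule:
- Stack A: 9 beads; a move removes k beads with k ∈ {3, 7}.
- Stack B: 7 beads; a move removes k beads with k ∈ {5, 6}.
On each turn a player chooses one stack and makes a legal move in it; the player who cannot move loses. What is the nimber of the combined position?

Grundy values for stack A (subtraction set {3, 7}):
g(0) = mex{} = 0
g(1) = mex{} = 0
g(2) = mex{} = 0
g(3) = mex{0} = 1
g(4) = mex{0} = 1
g(5) = mex{0} = 1
g(6) = mex{1} = 0
g(7) = mex{0,1} = 2
g(8) = mex{0,1} = 2
g(9) = mex{0} = 1
So g(9) = 1.
Grundy values for stack B (subtraction set {5, 6}):
k:     0  1  2  3  4  5  6  7
g(k):  0  0  0  0  0  1  1  1
So g(7) = 1.
The value of a disjunctive sum is the nim-sum of the parts.
Combined value = 1 XOR 1 = 0.

0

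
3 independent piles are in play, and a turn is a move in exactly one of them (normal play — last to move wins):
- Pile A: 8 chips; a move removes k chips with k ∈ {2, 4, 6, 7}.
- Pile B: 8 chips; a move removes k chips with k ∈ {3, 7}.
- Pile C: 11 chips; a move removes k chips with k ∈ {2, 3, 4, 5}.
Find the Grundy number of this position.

For pile A, compute g(0), g(1), … with moves {2, 4, 6, 7}:
k:     0  1  2  3  4  5  6  7  8
g(k):  0  0  1  1  2  2  3  3  4
So g(8) = 4.
For pile B, compute g(0), g(1), … with moves {3, 7}:
k:     0  1  2  3  4  5  6  7  8
g(k):  0  0  0  1  1  1  0  2  2
So g(8) = 2.
For pile C, compute g(0), g(1), … with moves {2, 3, 4, 5}:
k:     0  1  2  3  4  5  6  7  8  9 10 11
g(k):  0  0  1  1  2  2  3  0  0  1  1  2
So g(11) = 2.
By the Sprague-Grundy theorem, the Grundy value of a sum of independent games is the XOR of the component values.
Combined value = 4 XOR 2 XOR 2 = 4.

4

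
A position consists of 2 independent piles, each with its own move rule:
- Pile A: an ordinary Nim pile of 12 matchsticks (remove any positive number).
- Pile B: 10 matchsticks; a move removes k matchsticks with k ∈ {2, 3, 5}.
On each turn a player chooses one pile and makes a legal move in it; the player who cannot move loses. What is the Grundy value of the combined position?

13

Pile A is a plain Nim pile of size 12, so its Grundy value is 12.
For pile B, compute g(0), g(1), … with moves {2, 3, 5}:
g(0) = mex{} = 0
g(1) = mex{} = 0
g(2) = mex{0} = 1
g(3) = mex{0} = 1
g(4) = mex{0,1} = 2
g(5) = mex{0,1} = 2
g(6) = mex{0,1,2} = 3
g(7) = mex{1,2} = 0
g(8) = mex{1,2,3} = 0
g(9) = mex{0,2,3} = 1
g(10) = mex{0,2} = 1
So g(10) = 1.
The value of a disjunctive sum is the nim-sum of the parts.
Combined value = 12 ⊕ 1 = 13.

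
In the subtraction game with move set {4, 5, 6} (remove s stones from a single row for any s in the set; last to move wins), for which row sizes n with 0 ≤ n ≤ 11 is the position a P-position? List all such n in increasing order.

0, 1, 2, 3, 10, 11

Build the Grundy sequence with g(k) = mex{g(k−s) : s ∈ {4, 5, 6}, s ≤ k}:
k:     0  1  2  3  4  5  6  7  8  9 10 11
g(k):  0  0  0  0  1  1  1  1  2  2  0  0
The P-positions (g = 0) in 0..11 are 0, 1, 2, 3, 10, 11.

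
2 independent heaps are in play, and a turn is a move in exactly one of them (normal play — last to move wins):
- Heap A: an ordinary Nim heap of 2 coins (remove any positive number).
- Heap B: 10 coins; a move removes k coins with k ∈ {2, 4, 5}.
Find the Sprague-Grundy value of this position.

3

Heap A is a plain Nim heap of size 2, so its Grundy value is 2.
Grundy values for heap B (subtraction set {2, 4, 5}):
k:     0  1  2  3  4  5  6  7  8  9 10
g(k):  0  0  1  1  2  2  3  0  0  1  1
So g(10) = 1.
The value of a disjunctive sum is the nim-sum of the parts.
Combined value = 2 XOR 1 = 3.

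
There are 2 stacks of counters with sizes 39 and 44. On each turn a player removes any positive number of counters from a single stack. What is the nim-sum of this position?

Nim-sum: 39 XOR 44 = 11.

11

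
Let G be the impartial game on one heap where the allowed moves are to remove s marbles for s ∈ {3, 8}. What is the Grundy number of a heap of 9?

Compute g(0), g(1), … for moves {3, 8}:
g(0) = mex{} = 0
g(1) = mex{} = 0
g(2) = mex{} = 0
g(3) = mex{0} = 1
g(4) = mex{0} = 1
g(5) = mex{0} = 1
g(6) = mex{1} = 0
g(7) = mex{1} = 0
g(8) = mex{0,1} = 2
g(9) = mex{0} = 1
So g(9) = 1.

1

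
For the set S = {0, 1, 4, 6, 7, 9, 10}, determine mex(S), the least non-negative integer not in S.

2

The values 0, 1 are all present; 2 is the first non-negative integer missing from the set.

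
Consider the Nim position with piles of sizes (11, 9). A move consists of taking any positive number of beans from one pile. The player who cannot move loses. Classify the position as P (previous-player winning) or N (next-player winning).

Nim-sum: 11 ^ 9 = 2.
The nim-sum is 2 ≠ 0, so this is an N-position: the player to move can win.

N-position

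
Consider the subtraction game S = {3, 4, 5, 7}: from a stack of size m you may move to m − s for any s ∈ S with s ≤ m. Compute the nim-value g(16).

2

Build the Grundy sequence with g(k) = mex{g(k−s) : s ∈ {3, 4, 5, 7}, s ≤ k}:
k:     0  1  2  3  4  5  6  7  8  9 10 11 12 13 14 15 16
g(k):  0  0  0  1  1  1  2  2  2  3  0  0  0  1  1  1  2
So g(16) = 2.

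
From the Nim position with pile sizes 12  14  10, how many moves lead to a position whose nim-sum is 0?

3

Compute the nim-sum pairwise:
12 ⊕ 14 = 2
2 ⊕ 10 = 8
The overall nim-sum is X = 8. A pile of size p has a winning move iff p XOR X < p (reduce it to p XOR X).
  12: 12 XOR 8 = 4 < 12 — winning move (to 4).
  14: 14 XOR 8 = 6 < 14 — winning move (to 6).
  10: 10 XOR 8 = 2 < 10 — winning move (to 2).
That gives 3 winning moves.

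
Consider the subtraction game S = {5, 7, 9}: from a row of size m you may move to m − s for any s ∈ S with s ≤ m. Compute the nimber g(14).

0

Compute g(0), g(1), … for moves {5, 7, 9}:
k:     0  1  2  3  4  5  6  7  8  9 10 11 12 13 14
g(k):  0  0  0  0  0  1  1  1  1  1  2  2  2  2  0
So g(14) = 0.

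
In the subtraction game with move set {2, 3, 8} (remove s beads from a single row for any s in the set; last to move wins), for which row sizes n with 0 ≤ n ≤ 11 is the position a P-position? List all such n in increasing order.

0, 1, 5, 6, 10, 11

Compute g(0), g(1), … for moves {2, 3, 8}:
k:     0  1  2  3  4  5  6  7  8  9 10 11
g(k):  0  0  1  1  2  0  0  1  1  2  0  0
The P-positions (g = 0) in 0..11 are 0, 1, 5, 6, 10, 11.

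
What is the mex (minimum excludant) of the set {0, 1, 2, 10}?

The values 0, 1, 2 are all present; 3 is the first non-negative integer missing from the set.

3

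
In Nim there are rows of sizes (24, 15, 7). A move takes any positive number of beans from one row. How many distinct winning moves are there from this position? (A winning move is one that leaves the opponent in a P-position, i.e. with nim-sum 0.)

Nim-sum: 24 ^ 15 ^ 7 = 16.
The overall nim-sum is X = 16. A row of size p has a winning move iff p XOR X < p (reduce it to p XOR X).
  24: 24 XOR 16 = 8 < 24 — winning move (to 8).
  15: 15 XOR 16 = 31 ≥ 15 — no move.
  7: 7 XOR 16 = 23 ≥ 7 — no move.
That gives 1 winning move.

1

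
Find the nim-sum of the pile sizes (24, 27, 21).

Compute the nim-sum pairwise:
24 XOR 27 = 3
3 XOR 21 = 22

22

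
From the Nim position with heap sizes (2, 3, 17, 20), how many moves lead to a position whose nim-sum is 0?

1

Nim-sum: 2 ^ 3 ^ 17 ^ 20 = 4.
The overall nim-sum is X = 4. A heap of size p has a winning move iff p XOR X < p (reduce it to p XOR X).
  2: 2 XOR 4 = 6 ≥ 2 — no move.
  3: 3 XOR 4 = 7 ≥ 3 — no move.
  17: 17 XOR 4 = 21 ≥ 17 — no move.
  20: 20 XOR 4 = 16 < 20 — winning move (to 16).
That gives 1 winning move.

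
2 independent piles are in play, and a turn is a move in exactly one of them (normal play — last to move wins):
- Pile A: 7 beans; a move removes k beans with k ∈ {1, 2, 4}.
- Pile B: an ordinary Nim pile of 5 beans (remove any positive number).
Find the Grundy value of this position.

4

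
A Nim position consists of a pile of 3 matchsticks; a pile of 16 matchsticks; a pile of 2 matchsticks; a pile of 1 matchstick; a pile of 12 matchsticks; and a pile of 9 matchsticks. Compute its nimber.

21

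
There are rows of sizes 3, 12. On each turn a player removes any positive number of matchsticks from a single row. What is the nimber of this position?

In binary:
  0011  (3)
  1100  (12)
  ----
  1111  (15)

15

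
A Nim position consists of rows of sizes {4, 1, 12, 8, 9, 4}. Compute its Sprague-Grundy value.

12

In binary:
  0100  (4)
  0001  (1)
  1100  (12)
  1000  (8)
  1001  (9)
  0100  (4)
  ----
  1100  (12)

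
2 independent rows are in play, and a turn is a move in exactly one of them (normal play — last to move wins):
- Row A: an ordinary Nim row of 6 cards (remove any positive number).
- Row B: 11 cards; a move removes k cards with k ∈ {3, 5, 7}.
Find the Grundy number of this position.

6

Row A is a plain Nim row of size 6, so its Grundy value is 6.
For row B, compute g(0), g(1), … with moves {3, 5, 7}:
g(0) = mex{} = 0
g(1) = mex{} = 0
g(2) = mex{} = 0
g(3) = mex{0} = 1
g(4) = mex{0} = 1
g(5) = mex{0} = 1
g(6) = mex{0,1} = 2
g(7) = mex{0,1} = 2
g(8) = mex{0,1} = 2
g(9) = mex{0,1,2} = 3
g(10) = mex{1,2} = 0
g(11) = mex{1,2} = 0
So g(11) = 0.
By the Sprague-Grundy theorem, the Grundy value of a sum of independent games is the XOR of the component values.
Combined value = 6 ⊕ 0 = 6.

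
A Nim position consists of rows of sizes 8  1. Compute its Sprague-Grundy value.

9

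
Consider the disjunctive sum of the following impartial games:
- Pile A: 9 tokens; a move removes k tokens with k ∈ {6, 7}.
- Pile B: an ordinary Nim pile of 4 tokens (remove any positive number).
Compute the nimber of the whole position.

5

Build the Grundy sequence for pile A with g(k) = mex{g(k−s) : s ∈ {6, 7}, s ≤ k}:
g(0) = mex{} = 0
g(1) = mex{} = 0
g(2) = mex{} = 0
g(3) = mex{} = 0
g(4) = mex{} = 0
g(5) = mex{} = 0
g(6) = mex{0} = 1
g(7) = mex{0} = 1
g(8) = mex{0} = 1
g(9) = mex{0} = 1
So g(9) = 1.
Pile B is a plain Nim pile of size 4, so its Grundy value is 4.
The value of a disjunctive sum is the nim-sum of the parts.
Combined value = 1 XOR 4 = 5.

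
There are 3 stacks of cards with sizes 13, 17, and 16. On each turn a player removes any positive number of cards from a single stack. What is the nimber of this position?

Nim-sum: 13 ⊕ 17 ⊕ 16 = 12.

12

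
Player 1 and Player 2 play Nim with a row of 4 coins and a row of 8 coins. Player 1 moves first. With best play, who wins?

Nim-sum: 4 ⊕ 8 = 12.
The nim-sum is 12 ≠ 0, so this is an N-position: the player to move can win; Player 1 has a winning move.

Player 1 wins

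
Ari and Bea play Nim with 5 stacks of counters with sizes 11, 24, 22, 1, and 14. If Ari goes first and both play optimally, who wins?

Ari wins

Compute the nim-sum pairwise:
11 ⊕ 24 = 19
19 ⊕ 22 = 5
5 ⊕ 1 = 4
4 ⊕ 14 = 10
The nim-sum is 10 ≠ 0, so this is an N-position: the player to move can win; Ari has a winning move.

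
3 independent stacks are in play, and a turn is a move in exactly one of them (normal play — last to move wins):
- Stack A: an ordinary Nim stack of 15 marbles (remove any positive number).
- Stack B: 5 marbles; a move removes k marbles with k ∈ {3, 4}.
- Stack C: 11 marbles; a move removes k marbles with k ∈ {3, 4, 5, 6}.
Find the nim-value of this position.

14

Stack A is a plain Nim stack of size 15, so its Grundy value is 15.
Grundy values for stack B (subtraction set {3, 4}):
g(0) = mex{} = 0
g(1) = mex{} = 0
g(2) = mex{} = 0
g(3) = mex{0} = 1
g(4) = mex{0} = 1
g(5) = mex{0} = 1
So g(5) = 1.
For stack C, compute g(0), g(1), … with moves {3, 4, 5, 6}:
g(0) = mex{} = 0
g(1) = mex{} = 0
g(2) = mex{} = 0
g(3) = mex{0} = 1
g(4) = mex{0} = 1
g(5) = mex{0} = 1
g(6) = mex{0,1} = 2
g(7) = mex{0,1} = 2
g(8) = mex{0,1} = 2
g(9) = mex{1,2} = 0
g(10) = mex{1,2} = 0
g(11) = mex{1,2} = 0
So g(11) = 0.
By the Sprague-Grundy theorem, the Grundy value of a sum of independent games is the XOR of the component values.
Combined value = 15 XOR 1 XOR 0 = 14.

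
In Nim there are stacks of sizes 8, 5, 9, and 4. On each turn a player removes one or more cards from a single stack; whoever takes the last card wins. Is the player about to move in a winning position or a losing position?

In binary:
  1000  (8)
  0101  (5)
  1001  (9)
  0100  (4)
  ----
  0000  (0)
The nim-sum is 0, so this is a P-position: the player to move is in a losing position under optimal play.

Losing position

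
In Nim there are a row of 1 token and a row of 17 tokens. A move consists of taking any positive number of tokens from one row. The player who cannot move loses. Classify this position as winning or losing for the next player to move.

Compute the nim-sum pairwise:
1 XOR 17 = 16
The nim-sum is 16 ≠ 0, so this is an N-position: the player to move can win.

Winning position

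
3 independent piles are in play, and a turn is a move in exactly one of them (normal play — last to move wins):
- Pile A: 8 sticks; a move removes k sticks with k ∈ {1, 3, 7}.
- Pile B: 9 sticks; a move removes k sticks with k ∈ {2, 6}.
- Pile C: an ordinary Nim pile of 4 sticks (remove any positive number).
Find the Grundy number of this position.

Grundy values for pile A (subtraction set {1, 3, 7}):
k:     0  1  2  3  4  5  6  7  8
g(k):  0  1  0  1  0  1  0  1  0
So g(8) = 0.
For pile B, compute g(0), g(1), … with moves {2, 6}:
g(0) = mex{} = 0
g(1) = mex{} = 0
g(2) = mex{0} = 1
g(3) = mex{0} = 1
g(4) = mex{1} = 0
g(5) = mex{1} = 0
g(6) = mex{0} = 1
g(7) = mex{0} = 1
g(8) = mex{1} = 0
g(9) = mex{1} = 0
So g(9) = 0.
Pile C is a plain Nim pile of size 4, so its Grundy value is 4.
By the Sprague-Grundy theorem, the Grundy value of a sum of independent games is the XOR of the component values.
Combined value = 0 ⊕ 0 ⊕ 4 = 4.

4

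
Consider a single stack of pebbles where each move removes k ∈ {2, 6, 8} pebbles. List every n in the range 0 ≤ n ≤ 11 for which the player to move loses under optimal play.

0, 1, 4, 5

Grundy values for subtraction set {2, 6, 8}:
g(0) = mex{} = 0
g(1) = mex{} = 0
g(2) = mex{0} = 1
g(3) = mex{0} = 1
g(4) = mex{1} = 0
g(5) = mex{1} = 0
g(6) = mex{0} = 1
g(7) = mex{0} = 1
g(8) = mex{0,1} = 2
g(9) = mex{0,1} = 2
g(10) = mex{0,1,2} = 3
g(11) = mex{0,1,2} = 3
The P-positions (g = 0) in 0..11 are 0, 1, 4, 5.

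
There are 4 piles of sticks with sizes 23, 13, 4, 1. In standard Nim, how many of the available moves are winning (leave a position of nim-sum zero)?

1

Bitwise XOR of the heap sizes:
  10111  (23)
  01101  (13)
  00100  (4)
  00001  (1)
  -----
  11111  (31)
The overall nim-sum is X = 31. A pile of size p has a winning move iff p XOR X < p (reduce it to p XOR X).
  23: 23 XOR 31 = 8 < 23 — winning move (to 8).
  13: 13 XOR 31 = 18 ≥ 13 — no move.
  4: 4 XOR 31 = 27 ≥ 4 — no move.
  1: 1 XOR 31 = 30 ≥ 1 — no move.
That gives 1 winning move.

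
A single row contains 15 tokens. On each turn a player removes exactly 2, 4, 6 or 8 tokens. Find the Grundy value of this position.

2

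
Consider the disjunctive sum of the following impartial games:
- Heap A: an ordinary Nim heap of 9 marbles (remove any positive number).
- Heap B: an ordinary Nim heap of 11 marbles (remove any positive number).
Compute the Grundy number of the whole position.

Heap A is a plain Nim heap of size 9, so its Grundy value is 9.
Heap B is a plain Nim heap of size 11, so its Grundy value is 11.
The value of a disjunctive sum is the nim-sum of the parts.
Combined value = 9 XOR 11 = 2.

2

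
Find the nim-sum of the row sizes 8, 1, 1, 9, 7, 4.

In binary:
  1000  (8)
  0001  (1)
  0001  (1)
  1001  (9)
  0111  (7)
  0100  (4)
  ----
  0010  (2)

2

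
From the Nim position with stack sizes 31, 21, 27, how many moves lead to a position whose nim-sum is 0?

3

Nim-sum: 31 XOR 21 XOR 27 = 17.
The overall nim-sum is X = 17. A stack of size p has a winning move iff p XOR X < p (reduce it to p XOR X).
  31: 31 XOR 17 = 14 < 31 — winning move (to 14).
  21: 21 XOR 17 = 4 < 21 — winning move (to 4).
  27: 27 XOR 17 = 10 < 27 — winning move (to 10).
That gives 3 winning moves.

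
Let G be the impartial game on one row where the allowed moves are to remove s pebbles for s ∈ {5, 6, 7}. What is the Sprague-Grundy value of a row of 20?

1

Build the Grundy sequence with g(k) = mex{g(k−s) : s ∈ {5, 6, 7}, s ≤ k}:
k:     0  1  2  3  4  5  6  7  8  9 10 11 12 13 14 15 16 17 18 19 20
g(k):  0  0  0  0  0  1  1  1  1  1  2  2  0  0  0  0  0  1  1  1  1
So g(20) = 1.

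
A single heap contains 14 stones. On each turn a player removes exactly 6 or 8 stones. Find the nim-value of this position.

Grundy values for subtraction set {6, 8}:
g(0) = mex{} = 0
g(1) = mex{} = 0
g(2) = mex{} = 0
g(3) = mex{} = 0
g(4) = mex{} = 0
g(5) = mex{} = 0
g(6) = mex{0} = 1
g(7) = mex{0} = 1
g(8) = mex{0} = 1
g(9) = mex{0} = 1
g(10) = mex{0} = 1
g(11) = mex{0} = 1
g(12) = mex{0,1} = 2
g(13) = mex{0,1} = 2
g(14) = mex{1} = 0
So g(14) = 0.

0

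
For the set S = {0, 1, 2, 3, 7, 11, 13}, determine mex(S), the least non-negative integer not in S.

The values 0, 1, 2, 3 are all present; 4 is the first non-negative integer missing from the set.

4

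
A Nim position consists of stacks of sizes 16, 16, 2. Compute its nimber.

Nim-sum: 16 ⊕ 16 ⊕ 2 = 2.

2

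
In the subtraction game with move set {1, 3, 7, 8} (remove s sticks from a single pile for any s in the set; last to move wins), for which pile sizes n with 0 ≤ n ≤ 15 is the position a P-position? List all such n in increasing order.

0, 2, 4, 6, 15

Build the Grundy sequence with g(k) = mex{g(k−s) : s ∈ {1, 3, 7, 8}, s ≤ k}:
k:     0  1  2  3  4  5  6  7  8  9 10 11 12 13 14 15
g(k):  0  1  0  1  0  1  0  1  2  3  2  3  2  3  2  0
The P-positions (g = 0) in 0..15 are 0, 2, 4, 6, 15.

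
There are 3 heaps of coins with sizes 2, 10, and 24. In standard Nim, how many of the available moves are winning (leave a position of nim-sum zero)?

Write each in binary and XOR column by column:
  00010  (2)
  01010  (10)
  11000  (24)
  -----
  10000  (16)
The overall nim-sum is X = 16. A heap of size p has a winning move iff p XOR X < p (reduce it to p XOR X).
  2: 2 XOR 16 = 18 ≥ 2 — no move.
  10: 10 XOR 16 = 26 ≥ 10 — no move.
  24: 24 XOR 16 = 8 < 24 — winning move (to 8).
That gives 1 winning move.

1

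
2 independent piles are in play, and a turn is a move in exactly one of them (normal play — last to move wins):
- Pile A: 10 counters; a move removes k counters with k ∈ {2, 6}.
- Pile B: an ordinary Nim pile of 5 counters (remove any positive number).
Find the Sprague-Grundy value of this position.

For pile A, compute g(0), g(1), … with moves {2, 6}:
g(0) = mex{} = 0
g(1) = mex{} = 0
g(2) = mex{0} = 1
g(3) = mex{0} = 1
g(4) = mex{1} = 0
g(5) = mex{1} = 0
g(6) = mex{0} = 1
g(7) = mex{0} = 1
g(8) = mex{1} = 0
g(9) = mex{1} = 0
g(10) = mex{0} = 1
So g(10) = 1.
Pile B is a plain Nim pile of size 5, so its Grundy value is 5.
The value of a disjunctive sum is the nim-sum of the parts.
Combined value = 1 XOR 5 = 4.

4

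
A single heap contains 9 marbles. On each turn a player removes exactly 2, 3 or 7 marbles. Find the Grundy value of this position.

2

Grundy values for subtraction set {2, 3, 7}:
k:     0  1  2  3  4  5  6  7  8  9
g(k):  0  0  1  1  2  0  0  1  1  2
So g(9) = 2.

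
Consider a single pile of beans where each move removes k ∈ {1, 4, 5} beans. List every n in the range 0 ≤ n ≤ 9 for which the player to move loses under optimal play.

Compute g(0), g(1), … for moves {1, 4, 5}:
g(0) = mex{} = 0
g(1) = mex{0} = 1
g(2) = mex{1} = 0
g(3) = mex{0} = 1
g(4) = mex{0,1} = 2
g(5) = mex{0,1,2} = 3
g(6) = mex{0,1,3} = 2
g(7) = mex{0,1,2} = 3
g(8) = mex{1,2,3} = 0
g(9) = mex{0,2,3} = 1
The P-positions (g = 0) in 0..9 are 0, 2, 8.

0, 2, 8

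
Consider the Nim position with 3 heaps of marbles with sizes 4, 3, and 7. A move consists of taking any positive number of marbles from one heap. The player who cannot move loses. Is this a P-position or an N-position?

P-position

In binary:
  100  (4)
  011  (3)
  111  (7)
  ---
  000  (0)
The nim-sum is 0, so this is a P-position: the player to move is in a losing position under optimal play.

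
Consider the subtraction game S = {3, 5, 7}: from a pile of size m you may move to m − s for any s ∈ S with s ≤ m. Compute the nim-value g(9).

3

Build the Grundy sequence with g(k) = mex{g(k−s) : s ∈ {3, 5, 7}, s ≤ k}:
k:     0  1  2  3  4  5  6  7  8  9
g(k):  0  0  0  1  1  1  2  2  2  3
So g(9) = 3.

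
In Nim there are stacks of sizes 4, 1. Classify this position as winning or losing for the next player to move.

Nim-sum: 4 ^ 1 = 5.
The nim-sum is 5 ≠ 0, so this is an N-position: the player to move can win.

Winning position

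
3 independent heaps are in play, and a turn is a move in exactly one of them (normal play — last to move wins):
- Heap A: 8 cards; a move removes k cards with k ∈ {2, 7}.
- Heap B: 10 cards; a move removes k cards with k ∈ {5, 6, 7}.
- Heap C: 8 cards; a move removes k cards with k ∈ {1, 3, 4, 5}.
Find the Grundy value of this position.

0

Build the Grundy sequence for heap A with g(k) = mex{g(k−s) : s ∈ {2, 7}, s ≤ k}:
g(0) = mex{} = 0
g(1) = mex{} = 0
g(2) = mex{0} = 1
g(3) = mex{0} = 1
g(4) = mex{1} = 0
g(5) = mex{1} = 0
g(6) = mex{0} = 1
g(7) = mex{0} = 1
g(8) = mex{0,1} = 2
So g(8) = 2.
Grundy values for heap B (subtraction set {5, 6, 7}):
k:     0  1  2  3  4  5  6  7  8  9 10
g(k):  0  0  0  0  0  1  1  1  1  1  2
So g(10) = 2.
Build the Grundy sequence for heap C with g(k) = mex{g(k−s) : s ∈ {1, 3, 4, 5}, s ≤ k}:
g(0) = mex{} = 0
g(1) = mex{0} = 1
g(2) = mex{1} = 0
g(3) = mex{0} = 1
g(4) = mex{0,1} = 2
g(5) = mex{0,1,2} = 3
g(6) = mex{0,1,3} = 2
g(7) = mex{0,1,2} = 3
g(8) = mex{1,2,3} = 0
So g(8) = 0.
By the Sprague-Grundy theorem, the Grundy value of a sum of independent games is the XOR of the component values.
Combined value = 2 XOR 2 XOR 0 = 0.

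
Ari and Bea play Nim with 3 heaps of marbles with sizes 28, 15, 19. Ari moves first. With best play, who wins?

Bea wins

Nim-sum: 28 ⊕ 15 ⊕ 19 = 0.
The nim-sum is 0, so this is a P-position: the player to move is in a losing position under optimal play; Ari is about to move from it and so loses — Bea wins.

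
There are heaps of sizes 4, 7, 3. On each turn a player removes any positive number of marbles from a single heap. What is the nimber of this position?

0

Nim-sum: 4 ^ 7 ^ 3 = 0.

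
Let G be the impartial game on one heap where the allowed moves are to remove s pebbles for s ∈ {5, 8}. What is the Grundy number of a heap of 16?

Grundy values for subtraction set {5, 8}:
k:     0  1  2  3  4  5  6  7  8  9 10 11 12 13 14 15 16
g(k):  0  0  0  0  0  1  1  1  1  1  2  2  2  0  0  0  0
So g(16) = 0.

0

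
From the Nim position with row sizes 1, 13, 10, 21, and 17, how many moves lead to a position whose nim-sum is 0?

In binary:
  00001  (1)
  01101  (13)
  01010  (10)
  10101  (21)
  10001  (17)
  -----
  00010  (2)
The overall nim-sum is X = 2. A row of size p has a winning move iff p XOR X < p (reduce it to p XOR X).
  1: 1 XOR 2 = 3 ≥ 1 — no move.
  13: 13 XOR 2 = 15 ≥ 13 — no move.
  10: 10 XOR 2 = 8 < 10 — winning move (to 8).
  21: 21 XOR 2 = 23 ≥ 21 — no move.
  17: 17 XOR 2 = 19 ≥ 17 — no move.
That gives 1 winning move.

1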